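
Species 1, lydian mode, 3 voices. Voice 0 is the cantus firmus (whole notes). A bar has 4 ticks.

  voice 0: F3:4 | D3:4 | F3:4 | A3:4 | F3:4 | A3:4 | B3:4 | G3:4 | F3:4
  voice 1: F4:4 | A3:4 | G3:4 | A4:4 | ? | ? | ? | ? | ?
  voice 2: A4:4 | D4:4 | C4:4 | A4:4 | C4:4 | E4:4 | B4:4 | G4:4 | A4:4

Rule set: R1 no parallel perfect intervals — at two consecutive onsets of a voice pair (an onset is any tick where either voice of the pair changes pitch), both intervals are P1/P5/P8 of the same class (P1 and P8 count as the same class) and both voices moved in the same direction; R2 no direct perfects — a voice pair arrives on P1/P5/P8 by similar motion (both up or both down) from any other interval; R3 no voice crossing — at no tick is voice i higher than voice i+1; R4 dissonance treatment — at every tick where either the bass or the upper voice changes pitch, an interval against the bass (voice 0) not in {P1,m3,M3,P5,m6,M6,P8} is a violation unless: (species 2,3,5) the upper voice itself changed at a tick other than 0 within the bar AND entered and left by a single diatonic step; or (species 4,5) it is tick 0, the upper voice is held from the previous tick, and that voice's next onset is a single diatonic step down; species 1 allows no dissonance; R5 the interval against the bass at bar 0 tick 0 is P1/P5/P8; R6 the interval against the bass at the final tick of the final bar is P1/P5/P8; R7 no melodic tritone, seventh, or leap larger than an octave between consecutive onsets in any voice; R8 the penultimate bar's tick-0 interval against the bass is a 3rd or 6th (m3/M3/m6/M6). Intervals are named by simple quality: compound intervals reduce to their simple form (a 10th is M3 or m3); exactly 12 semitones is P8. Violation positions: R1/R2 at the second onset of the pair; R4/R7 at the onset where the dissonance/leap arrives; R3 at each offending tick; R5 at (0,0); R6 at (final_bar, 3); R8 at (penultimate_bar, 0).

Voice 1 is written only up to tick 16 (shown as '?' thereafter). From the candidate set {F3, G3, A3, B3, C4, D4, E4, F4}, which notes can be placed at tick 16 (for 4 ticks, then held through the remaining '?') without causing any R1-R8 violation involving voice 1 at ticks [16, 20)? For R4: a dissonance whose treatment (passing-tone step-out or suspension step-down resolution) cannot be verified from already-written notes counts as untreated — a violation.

{A3}

F3: violates R1,R2,R7
G3: violates R4,R7
A3: legal
B3: violates R4,R7
C4: violates R1,R2
D4: violates R3
E4: violates R3,R4
F4: violates R1,R3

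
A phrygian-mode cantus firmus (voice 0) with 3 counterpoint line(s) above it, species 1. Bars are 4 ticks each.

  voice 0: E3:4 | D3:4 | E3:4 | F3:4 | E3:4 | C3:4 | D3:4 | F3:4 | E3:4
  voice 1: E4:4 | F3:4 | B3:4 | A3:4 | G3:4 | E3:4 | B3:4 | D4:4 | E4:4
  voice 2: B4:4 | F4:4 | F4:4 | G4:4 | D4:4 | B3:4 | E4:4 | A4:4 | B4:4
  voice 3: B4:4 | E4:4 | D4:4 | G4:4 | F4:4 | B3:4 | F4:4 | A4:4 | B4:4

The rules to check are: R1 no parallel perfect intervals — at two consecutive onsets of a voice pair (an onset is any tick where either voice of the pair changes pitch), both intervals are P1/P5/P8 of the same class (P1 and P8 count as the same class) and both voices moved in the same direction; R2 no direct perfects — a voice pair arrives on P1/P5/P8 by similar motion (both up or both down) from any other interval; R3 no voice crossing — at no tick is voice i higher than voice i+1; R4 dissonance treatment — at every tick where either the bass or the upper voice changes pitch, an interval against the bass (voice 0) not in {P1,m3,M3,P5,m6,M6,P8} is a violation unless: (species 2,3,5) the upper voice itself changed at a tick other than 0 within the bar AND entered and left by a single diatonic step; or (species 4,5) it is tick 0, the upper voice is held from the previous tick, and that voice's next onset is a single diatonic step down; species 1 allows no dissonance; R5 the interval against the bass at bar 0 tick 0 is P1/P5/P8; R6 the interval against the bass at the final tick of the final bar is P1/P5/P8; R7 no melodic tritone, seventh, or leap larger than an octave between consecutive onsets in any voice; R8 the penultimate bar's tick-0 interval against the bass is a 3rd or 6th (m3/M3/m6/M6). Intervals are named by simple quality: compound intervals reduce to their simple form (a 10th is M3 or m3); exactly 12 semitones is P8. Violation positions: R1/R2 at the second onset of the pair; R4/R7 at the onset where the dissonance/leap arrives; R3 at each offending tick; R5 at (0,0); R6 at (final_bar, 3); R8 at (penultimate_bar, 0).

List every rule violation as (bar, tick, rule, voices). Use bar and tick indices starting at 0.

bar 0: v0=E3 v1=E4 v2=B4 v3=B4 downbeat P5
bar 1: v0=D3 v1=F3 v2=F4 v3=E4 downbeat M2
bar 2: v0=E3 v1=B3 v2=F4 v3=D4 downbeat m7
bar 3: v0=F3 v1=A3 v2=G4 v3=G4 downbeat M2
bar 4: v0=E3 v1=G3 v2=D4 v3=F4 downbeat m2
bar 5: v0=C3 v1=E3 v2=B3 v3=B3 downbeat M7
bar 6: v0=D3 v1=B3 v2=E4 v3=F4 downbeat m3
bar 7: v0=F3 v1=D4 v2=A4 v3=A4 downbeat M3
bar 8: v0=E3 v1=E4 v2=B4 v3=B4 downbeat P5
  -> R2 @ bar 1 tick 0 v(1, 2): E4/B4 P5 -> F3/F4 P8 similar
  -> R3 @ bar 1 tick 0 v(2, 3): F4 above E4
  -> R4 @ bar 1 tick 0 v(0, 3): D3/E4 M2 untreated
  -> R7 @ bar 1 tick 0 v(1,): E4->F3 leap 11st
  -> R7 @ bar 1 tick 0 v(2,): B4->F4 leap 6st
  -> R3 @ bar 1 tick 1 v(2, 3): F4 above E4
  -> R3 @ bar 1 tick 2 v(2, 3): F4 above E4
  -> R3 @ bar 1 tick 3 v(2, 3): F4 above E4
  -> R2 @ bar 2 tick 0 v(0, 1): D3/F3 m3 -> E3/B3 P5 similar
  -> R3 @ bar 2 tick 0 v(2, 3): F4 above D4
  -> R4 @ bar 2 tick 0 v(0, 2): E3/F4 m2 untreated
  -> R4 @ bar 2 tick 0 v(0, 3): E3/D4 m7 untreated
  -> R7 @ bar 2 tick 0 v(1,): F3->B3 leap 6st
  -> R3 @ bar 2 tick 1 v(2, 3): F4 above D4
  -> R3 @ bar 2 tick 2 v(2, 3): F4 above D4
  -> R3 @ bar 2 tick 3 v(2, 3): F4 above D4
  -> R2 @ bar 3 tick 0 v(2, 3): F4/D4 m3 -> G4/G4 P1 similar
  -> R4 @ bar 3 tick 0 v(0, 2): F3/G4 M2 untreated
  -> R4 @ bar 3 tick 0 v(0, 3): F3/G4 M2 untreated
  -> R2 @ bar 4 tick 0 v(1, 2): A3/G4 m7 -> G3/D4 P5 similar
  -> R4 @ bar 4 tick 0 v(0, 2): E3/D4 m7 untreated
  -> R4 @ bar 4 tick 0 v(0, 3): E3/F4 m2 untreated
  -> R1 @ bar 5 tick 0 v(1, 2): G3/D4 P5 -> E3/B3 P5 similar
  -> R2 @ bar 5 tick 0 v(1, 3): G3/F4 m7 -> E3/B3 P5 similar
  -> R2 @ bar 5 tick 0 v(2, 3): D4/F4 m3 -> B3/B3 P1 similar
  -> R4 @ bar 5 tick 0 v(0, 2): C3/B3 M7 untreated
  -> R4 @ bar 5 tick 0 v(0, 3): C3/B3 M7 untreated
  -> R7 @ bar 5 tick 0 v(3,): F4->B3 leap 6st
  -> R4 @ bar 6 tick 0 v(0, 2): D3/E4 M2 untreated
  -> R7 @ bar 6 tick 0 v(3,): B3->F4 leap 6st
  -> R2 @ bar 7 tick 0 v(1, 2): B3/E4 P4 -> D4/A4 P5 similar
  -> R2 @ bar 7 tick 0 v(1, 3): B3/F4 TT -> D4/A4 P5 similar
  -> R2 @ bar 7 tick 0 v(2, 3): E4/F4 m2 -> A4/A4 P1 similar
  -> R1 @ bar 8 tick 0 v(1, 2): D4/A4 P5 -> E4/B4 P5 similar
  -> R1 @ bar 8 tick 0 v(1, 3): D4/A4 P5 -> E4/B4 P5 similar
  -> R1 @ bar 8 tick 0 v(2, 3): A4/A4 P1 -> B4/B4 P1 similar

(1, 0, R2, (1, 2))
(1, 0, R3, (2, 3))
(1, 0, R4, (0, 3))
(1, 0, R7, (1,))
(1, 0, R7, (2,))
(1, 1, R3, (2, 3))
(1, 2, R3, (2, 3))
(1, 3, R3, (2, 3))
(2, 0, R2, (0, 1))
(2, 0, R3, (2, 3))
(2, 0, R4, (0, 2))
(2, 0, R4, (0, 3))
(2, 0, R7, (1,))
(2, 1, R3, (2, 3))
(2, 2, R3, (2, 3))
(2, 3, R3, (2, 3))
(3, 0, R2, (2, 3))
(3, 0, R4, (0, 2))
(3, 0, R4, (0, 3))
(4, 0, R2, (1, 2))
(4, 0, R4, (0, 2))
(4, 0, R4, (0, 3))
(5, 0, R1, (1, 2))
(5, 0, R2, (1, 3))
(5, 0, R2, (2, 3))
(5, 0, R4, (0, 2))
(5, 0, R4, (0, 3))
(5, 0, R7, (3,))
(6, 0, R4, (0, 2))
(6, 0, R7, (3,))
(7, 0, R2, (1, 2))
(7, 0, R2, (1, 3))
(7, 0, R2, (2, 3))
(8, 0, R1, (1, 2))
(8, 0, R1, (1, 3))
(8, 0, R1, (2, 3))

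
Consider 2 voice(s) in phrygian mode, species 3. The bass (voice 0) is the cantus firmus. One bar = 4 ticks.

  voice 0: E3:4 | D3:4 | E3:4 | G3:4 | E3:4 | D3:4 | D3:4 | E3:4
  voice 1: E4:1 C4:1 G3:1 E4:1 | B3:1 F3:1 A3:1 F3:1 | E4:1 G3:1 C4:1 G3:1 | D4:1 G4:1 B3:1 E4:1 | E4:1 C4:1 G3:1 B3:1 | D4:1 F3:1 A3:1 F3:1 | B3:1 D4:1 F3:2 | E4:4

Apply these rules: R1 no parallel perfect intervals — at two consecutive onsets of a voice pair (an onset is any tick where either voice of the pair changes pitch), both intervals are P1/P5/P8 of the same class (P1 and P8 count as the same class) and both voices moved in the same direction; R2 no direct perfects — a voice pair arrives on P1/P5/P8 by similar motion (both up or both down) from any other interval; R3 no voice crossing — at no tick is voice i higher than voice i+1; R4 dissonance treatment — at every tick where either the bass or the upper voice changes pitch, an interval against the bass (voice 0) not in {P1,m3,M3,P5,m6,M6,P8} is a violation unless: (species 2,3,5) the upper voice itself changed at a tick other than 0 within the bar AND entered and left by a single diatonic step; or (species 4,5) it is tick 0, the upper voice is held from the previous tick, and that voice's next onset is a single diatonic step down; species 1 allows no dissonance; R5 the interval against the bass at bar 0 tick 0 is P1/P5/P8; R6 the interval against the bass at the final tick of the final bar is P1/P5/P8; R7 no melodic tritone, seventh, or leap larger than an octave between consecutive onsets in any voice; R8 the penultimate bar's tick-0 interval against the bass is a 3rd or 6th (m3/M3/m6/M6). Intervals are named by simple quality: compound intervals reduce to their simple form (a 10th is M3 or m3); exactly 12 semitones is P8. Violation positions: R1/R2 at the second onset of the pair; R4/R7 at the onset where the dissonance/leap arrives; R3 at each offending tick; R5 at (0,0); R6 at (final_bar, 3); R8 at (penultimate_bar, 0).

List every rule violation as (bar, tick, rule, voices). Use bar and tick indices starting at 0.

bar 0: v0=E3 v1=E4 downbeat P8
bar 1: v0=D3 v1=B3 downbeat M6
bar 2: v0=E3 v1=E4 downbeat P8
bar 3: v0=G3 v1=D4 downbeat P5
bar 4: v0=E3 v1=E4 downbeat P8
bar 5: v0=D3 v1=D4 downbeat P8
bar 6: v0=D3 v1=B3 downbeat M6
bar 7: v0=E3 v1=E4 downbeat P8
  -> R7 @ bar 1 tick 1 v(1,): B3->F3 leap 6st
  -> R2 @ bar 2 tick 0 v(0, 1): D3/F3 m3 -> E3/E4 P8 similar
  -> R7 @ bar 2 tick 0 v(1,): F3->E4 leap 11st
  -> R2 @ bar 3 tick 0 v(0, 1): E3/G3 m3 -> G3/D4 P5 similar
  -> R7 @ bar 6 tick 0 v(1,): F3->B3 leap 6st
  -> R2 @ bar 7 tick 0 v(0, 1): D3/F3 m3 -> E3/E4 P8 similar
  -> R7 @ bar 7 tick 0 v(1,): F3->E4 leap 11st

(1, 1, R7, (1,))
(2, 0, R2, (0, 1))
(2, 0, R7, (1,))
(3, 0, R2, (0, 1))
(6, 0, R7, (1,))
(7, 0, R2, (0, 1))
(7, 0, R7, (1,))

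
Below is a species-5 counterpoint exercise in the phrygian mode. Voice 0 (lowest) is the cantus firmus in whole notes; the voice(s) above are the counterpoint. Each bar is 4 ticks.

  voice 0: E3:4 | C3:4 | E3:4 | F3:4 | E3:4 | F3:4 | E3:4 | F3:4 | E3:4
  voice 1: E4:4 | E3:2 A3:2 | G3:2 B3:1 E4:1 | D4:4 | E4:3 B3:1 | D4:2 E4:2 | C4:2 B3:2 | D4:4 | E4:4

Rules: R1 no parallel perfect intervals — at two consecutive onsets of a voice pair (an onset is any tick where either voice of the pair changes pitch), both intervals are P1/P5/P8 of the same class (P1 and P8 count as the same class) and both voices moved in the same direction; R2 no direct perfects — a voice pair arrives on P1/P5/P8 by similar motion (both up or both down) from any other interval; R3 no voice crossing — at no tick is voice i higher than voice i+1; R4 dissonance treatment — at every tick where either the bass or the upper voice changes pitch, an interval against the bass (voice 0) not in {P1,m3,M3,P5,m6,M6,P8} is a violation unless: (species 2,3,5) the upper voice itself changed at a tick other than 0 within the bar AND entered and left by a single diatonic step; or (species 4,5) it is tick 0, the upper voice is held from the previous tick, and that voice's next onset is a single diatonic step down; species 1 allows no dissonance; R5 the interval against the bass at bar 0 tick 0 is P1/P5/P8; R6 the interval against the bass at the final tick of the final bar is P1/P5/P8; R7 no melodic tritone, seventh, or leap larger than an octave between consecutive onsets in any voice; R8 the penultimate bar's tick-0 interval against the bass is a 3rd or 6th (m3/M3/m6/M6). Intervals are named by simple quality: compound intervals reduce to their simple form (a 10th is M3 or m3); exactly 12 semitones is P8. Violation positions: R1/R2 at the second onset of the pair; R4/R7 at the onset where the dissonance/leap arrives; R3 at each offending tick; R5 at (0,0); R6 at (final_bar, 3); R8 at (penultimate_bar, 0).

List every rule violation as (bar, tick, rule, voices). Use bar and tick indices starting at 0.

bar 0: v0=E3 v1=E4 downbeat P8
bar 1: v0=C3 v1=E3 downbeat M3
bar 2: v0=E3 v1=G3 downbeat m3
bar 3: v0=F3 v1=D4 downbeat M6
bar 4: v0=E3 v1=E4 downbeat P8
bar 5: v0=F3 v1=D4 downbeat M6
bar 6: v0=E3 v1=C4 downbeat m6
bar 7: v0=F3 v1=D4 downbeat M6
bar 8: v0=E3 v1=E4 downbeat P8
  -> R4 @ bar 5 tick 2 v(0, 1): F3/E4 M7 untreated

(5, 2, R4, (0, 1))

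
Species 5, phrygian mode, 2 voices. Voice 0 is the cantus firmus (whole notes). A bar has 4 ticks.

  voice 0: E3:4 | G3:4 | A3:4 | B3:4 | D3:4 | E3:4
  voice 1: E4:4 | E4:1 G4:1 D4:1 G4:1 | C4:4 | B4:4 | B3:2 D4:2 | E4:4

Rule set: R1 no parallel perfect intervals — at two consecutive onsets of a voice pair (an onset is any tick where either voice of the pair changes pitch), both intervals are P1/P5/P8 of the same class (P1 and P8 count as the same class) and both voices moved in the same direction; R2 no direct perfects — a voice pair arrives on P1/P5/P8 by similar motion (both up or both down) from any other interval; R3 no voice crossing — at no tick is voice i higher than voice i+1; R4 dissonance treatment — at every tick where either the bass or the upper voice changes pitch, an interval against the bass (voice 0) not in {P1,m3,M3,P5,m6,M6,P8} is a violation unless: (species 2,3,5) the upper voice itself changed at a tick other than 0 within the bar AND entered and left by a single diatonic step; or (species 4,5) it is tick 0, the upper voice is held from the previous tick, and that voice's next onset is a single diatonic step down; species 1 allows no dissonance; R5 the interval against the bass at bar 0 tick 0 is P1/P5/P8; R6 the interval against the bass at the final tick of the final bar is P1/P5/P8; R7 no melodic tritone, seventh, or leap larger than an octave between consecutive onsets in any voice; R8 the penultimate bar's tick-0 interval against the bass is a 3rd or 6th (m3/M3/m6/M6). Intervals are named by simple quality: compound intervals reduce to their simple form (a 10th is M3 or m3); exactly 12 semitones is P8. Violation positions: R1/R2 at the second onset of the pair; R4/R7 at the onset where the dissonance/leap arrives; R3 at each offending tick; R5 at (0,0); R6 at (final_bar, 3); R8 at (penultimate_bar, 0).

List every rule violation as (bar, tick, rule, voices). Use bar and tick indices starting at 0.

bar 0: v0=E3 v1=E4 downbeat P8
bar 1: v0=G3 v1=E4 downbeat M6
bar 2: v0=A3 v1=C4 downbeat m3
bar 3: v0=B3 v1=B4 downbeat P8
bar 4: v0=D3 v1=B3 downbeat M6
bar 5: v0=E3 v1=E4 downbeat P8
  -> R2 @ bar 3 tick 0 v(0, 1): A3/C4 m3 -> B3/B4 P8 similar
  -> R7 @ bar 3 tick 0 v(1,): C4->B4 leap 11st
  -> R1 @ bar 5 tick 0 v(0, 1): D3/D4 P8 -> E3/E4 P8 similar

(3, 0, R2, (0, 1))
(3, 0, R7, (1,))
(5, 0, R1, (0, 1))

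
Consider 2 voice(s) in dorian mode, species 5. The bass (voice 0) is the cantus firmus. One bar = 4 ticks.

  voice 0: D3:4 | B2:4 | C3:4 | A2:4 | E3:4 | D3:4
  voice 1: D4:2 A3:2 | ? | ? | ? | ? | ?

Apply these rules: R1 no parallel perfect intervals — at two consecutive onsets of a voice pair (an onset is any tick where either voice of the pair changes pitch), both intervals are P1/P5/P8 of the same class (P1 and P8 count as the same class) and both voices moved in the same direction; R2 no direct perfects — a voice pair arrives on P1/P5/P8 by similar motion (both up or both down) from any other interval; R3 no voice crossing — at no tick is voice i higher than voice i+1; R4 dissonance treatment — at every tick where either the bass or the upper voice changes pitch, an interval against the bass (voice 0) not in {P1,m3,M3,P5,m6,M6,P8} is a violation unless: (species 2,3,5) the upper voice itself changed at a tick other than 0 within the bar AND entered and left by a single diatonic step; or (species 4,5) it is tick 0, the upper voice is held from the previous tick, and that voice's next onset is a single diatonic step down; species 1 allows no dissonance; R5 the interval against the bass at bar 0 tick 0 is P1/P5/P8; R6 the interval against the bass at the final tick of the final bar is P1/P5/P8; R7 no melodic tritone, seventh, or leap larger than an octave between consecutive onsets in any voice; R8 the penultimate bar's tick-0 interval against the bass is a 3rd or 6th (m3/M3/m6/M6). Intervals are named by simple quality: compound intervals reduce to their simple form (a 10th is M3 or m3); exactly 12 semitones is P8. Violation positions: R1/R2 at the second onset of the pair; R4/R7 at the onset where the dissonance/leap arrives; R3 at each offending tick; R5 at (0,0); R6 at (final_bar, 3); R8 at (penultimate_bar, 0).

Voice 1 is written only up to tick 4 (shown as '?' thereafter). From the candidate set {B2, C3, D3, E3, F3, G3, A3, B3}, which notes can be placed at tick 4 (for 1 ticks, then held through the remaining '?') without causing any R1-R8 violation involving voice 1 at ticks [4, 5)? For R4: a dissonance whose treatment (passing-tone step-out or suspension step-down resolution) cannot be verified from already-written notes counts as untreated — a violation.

B2: violates R2,R7
C3: violates R4
D3: legal
E3: violates R4
F3: violates R4
G3: legal
A3: violates R4
B3: legal

{B3, D3, G3}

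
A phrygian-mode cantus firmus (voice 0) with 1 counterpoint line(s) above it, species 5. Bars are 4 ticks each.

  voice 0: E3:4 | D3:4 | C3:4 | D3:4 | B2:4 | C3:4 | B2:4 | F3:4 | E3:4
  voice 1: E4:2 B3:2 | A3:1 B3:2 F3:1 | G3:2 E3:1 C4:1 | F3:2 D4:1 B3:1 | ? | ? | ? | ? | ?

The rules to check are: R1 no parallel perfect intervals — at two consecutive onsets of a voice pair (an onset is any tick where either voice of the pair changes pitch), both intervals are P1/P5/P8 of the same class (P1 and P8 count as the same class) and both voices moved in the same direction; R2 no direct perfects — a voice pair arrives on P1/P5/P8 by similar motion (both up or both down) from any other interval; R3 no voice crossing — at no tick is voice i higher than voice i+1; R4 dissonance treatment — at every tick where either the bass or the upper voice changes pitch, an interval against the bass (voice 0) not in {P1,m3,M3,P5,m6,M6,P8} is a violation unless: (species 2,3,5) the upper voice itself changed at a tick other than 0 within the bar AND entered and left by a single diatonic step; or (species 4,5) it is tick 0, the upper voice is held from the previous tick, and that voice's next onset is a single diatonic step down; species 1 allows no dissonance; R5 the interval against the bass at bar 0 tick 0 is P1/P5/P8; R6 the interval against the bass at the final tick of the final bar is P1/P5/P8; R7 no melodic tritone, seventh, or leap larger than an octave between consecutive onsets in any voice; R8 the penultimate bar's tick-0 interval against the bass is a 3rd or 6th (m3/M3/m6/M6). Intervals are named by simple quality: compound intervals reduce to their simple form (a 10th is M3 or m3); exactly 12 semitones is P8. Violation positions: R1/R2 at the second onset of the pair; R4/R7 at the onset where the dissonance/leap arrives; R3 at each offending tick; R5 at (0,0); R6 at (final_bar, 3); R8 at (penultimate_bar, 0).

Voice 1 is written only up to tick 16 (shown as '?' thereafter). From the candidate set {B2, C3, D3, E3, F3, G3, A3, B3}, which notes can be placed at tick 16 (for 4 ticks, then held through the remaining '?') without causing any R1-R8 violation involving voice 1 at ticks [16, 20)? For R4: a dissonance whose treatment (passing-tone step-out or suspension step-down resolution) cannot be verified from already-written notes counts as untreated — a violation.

{B3, D3, G3}

B2: violates R2
C3: violates R4,R7
D3: legal
E3: violates R4
F3: violates R4,R7
G3: legal
A3: violates R4
B3: legal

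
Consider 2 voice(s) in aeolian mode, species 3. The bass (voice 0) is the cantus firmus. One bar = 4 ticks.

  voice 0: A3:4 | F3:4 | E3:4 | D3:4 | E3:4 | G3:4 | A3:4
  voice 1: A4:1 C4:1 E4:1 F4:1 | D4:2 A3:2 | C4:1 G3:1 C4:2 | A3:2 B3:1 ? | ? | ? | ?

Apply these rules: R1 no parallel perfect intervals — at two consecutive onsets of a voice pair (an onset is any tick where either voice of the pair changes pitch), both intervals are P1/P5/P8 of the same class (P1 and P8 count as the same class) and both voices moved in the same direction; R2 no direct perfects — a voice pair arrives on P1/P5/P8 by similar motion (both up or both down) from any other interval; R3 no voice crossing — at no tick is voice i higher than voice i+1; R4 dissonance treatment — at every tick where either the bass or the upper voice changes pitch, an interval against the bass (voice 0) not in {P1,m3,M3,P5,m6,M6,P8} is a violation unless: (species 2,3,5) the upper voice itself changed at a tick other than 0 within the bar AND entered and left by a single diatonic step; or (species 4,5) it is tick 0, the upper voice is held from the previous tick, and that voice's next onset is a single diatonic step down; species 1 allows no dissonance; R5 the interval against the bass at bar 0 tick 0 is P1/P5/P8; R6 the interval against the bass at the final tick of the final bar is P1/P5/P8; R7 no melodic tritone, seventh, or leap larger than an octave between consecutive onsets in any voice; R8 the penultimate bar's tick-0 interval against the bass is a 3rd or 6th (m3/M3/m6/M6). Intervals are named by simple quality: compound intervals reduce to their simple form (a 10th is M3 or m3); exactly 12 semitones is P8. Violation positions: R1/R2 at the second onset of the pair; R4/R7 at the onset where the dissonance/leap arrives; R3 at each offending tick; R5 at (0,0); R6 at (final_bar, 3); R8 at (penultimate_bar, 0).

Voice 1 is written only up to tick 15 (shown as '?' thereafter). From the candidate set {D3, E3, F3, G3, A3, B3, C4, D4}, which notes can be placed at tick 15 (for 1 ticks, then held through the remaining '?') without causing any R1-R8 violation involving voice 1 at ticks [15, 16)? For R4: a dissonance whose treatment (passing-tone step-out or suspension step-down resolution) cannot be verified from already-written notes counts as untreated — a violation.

D3: legal
E3: violates R4
F3: violates R7
G3: violates R4
A3: legal
B3: legal
C4: violates R4
D4: legal

{A3, B3, D3, D4}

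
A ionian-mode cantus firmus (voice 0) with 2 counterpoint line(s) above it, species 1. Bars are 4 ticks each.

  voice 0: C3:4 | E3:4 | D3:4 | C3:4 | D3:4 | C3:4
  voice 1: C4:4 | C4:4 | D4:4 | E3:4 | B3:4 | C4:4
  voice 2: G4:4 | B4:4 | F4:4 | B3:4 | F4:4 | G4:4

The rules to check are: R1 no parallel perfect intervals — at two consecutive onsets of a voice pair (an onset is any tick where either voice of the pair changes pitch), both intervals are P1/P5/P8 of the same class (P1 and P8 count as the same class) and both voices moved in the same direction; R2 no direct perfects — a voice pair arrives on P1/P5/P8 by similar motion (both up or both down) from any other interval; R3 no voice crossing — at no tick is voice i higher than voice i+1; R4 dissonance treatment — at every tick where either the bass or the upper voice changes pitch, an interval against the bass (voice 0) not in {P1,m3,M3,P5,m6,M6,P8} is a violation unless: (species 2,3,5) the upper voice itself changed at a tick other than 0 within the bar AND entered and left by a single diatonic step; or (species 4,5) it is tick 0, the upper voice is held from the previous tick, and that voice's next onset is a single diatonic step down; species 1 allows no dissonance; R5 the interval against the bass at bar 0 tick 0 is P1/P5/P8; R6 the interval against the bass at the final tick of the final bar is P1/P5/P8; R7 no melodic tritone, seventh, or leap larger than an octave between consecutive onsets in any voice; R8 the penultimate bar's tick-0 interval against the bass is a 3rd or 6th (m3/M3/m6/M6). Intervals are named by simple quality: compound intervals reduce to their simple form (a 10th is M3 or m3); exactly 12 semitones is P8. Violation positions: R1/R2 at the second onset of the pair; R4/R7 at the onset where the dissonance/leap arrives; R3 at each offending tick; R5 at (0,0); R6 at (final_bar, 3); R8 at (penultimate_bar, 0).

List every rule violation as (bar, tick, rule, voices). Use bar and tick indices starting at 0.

bar 0: v0=C3 v1=C4 v2=G4 downbeat P5
bar 1: v0=E3 v1=C4 v2=B4 downbeat P5
bar 2: v0=D3 v1=D4 v2=F4 downbeat m3
bar 3: v0=C3 v1=E3 v2=B3 downbeat M7
bar 4: v0=D3 v1=B3 v2=F4 downbeat m3
bar 5: v0=C3 v1=C4 v2=G4 downbeat P5
  -> R1 @ bar 1 tick 0 v(0, 2): C3/G4 P5 -> E3/B4 P5 similar
  -> R7 @ bar 2 tick 0 v(2,): B4->F4 leap 6st
  -> R2 @ bar 3 tick 0 v(1, 2): D4/F4 m3 -> E3/B3 P5 similar
  -> R4 @ bar 3 tick 0 v(0, 2): C3/B3 M7 untreated
  -> R7 @ bar 3 tick 0 v(1,): D4->E3 leap 10st
  -> R7 @ bar 3 tick 0 v(2,): F4->B3 leap 6st
  -> R7 @ bar 4 tick 0 v(2,): B3->F4 leap 6st
  -> R2 @ bar 5 tick 0 v(1, 2): B3/F4 TT -> C4/G4 P5 similar

(1, 0, R1, (0, 2))
(2, 0, R7, (2,))
(3, 0, R2, (1, 2))
(3, 0, R4, (0, 2))
(3, 0, R7, (1,))
(3, 0, R7, (2,))
(4, 0, R7, (2,))
(5, 0, R2, (1, 2))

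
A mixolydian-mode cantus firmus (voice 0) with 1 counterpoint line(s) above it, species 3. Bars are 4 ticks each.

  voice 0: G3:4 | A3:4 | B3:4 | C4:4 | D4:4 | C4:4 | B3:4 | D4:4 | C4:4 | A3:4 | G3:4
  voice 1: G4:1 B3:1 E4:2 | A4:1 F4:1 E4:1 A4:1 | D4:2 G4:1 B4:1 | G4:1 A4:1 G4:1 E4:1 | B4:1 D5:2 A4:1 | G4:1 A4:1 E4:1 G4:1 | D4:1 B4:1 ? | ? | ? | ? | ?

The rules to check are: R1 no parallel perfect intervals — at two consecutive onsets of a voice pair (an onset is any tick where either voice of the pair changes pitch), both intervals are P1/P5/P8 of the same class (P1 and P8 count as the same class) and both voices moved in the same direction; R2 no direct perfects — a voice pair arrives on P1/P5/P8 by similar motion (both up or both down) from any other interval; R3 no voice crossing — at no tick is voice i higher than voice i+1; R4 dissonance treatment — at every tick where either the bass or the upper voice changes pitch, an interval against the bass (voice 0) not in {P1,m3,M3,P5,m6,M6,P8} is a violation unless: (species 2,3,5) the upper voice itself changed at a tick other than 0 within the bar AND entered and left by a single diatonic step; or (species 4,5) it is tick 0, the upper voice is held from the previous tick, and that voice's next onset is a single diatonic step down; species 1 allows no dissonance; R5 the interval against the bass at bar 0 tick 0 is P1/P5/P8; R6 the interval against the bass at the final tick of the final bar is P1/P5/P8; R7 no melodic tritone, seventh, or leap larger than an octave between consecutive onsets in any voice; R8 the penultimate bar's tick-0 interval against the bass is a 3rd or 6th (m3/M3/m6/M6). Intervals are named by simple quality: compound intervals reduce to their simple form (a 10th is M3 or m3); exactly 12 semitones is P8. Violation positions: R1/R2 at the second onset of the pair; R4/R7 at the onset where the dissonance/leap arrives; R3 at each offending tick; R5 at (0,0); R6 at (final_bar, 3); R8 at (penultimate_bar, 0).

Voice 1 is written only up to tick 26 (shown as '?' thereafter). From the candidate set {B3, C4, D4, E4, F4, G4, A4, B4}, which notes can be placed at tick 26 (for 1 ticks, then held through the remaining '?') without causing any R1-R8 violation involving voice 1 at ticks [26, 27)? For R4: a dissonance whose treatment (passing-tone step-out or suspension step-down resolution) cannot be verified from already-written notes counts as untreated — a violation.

B3: legal
C4: violates R4,R7
D4: legal
E4: violates R4
F4: violates R4,R7
G4: legal
A4: violates R4
B4: legal

{B3, B4, D4, G4}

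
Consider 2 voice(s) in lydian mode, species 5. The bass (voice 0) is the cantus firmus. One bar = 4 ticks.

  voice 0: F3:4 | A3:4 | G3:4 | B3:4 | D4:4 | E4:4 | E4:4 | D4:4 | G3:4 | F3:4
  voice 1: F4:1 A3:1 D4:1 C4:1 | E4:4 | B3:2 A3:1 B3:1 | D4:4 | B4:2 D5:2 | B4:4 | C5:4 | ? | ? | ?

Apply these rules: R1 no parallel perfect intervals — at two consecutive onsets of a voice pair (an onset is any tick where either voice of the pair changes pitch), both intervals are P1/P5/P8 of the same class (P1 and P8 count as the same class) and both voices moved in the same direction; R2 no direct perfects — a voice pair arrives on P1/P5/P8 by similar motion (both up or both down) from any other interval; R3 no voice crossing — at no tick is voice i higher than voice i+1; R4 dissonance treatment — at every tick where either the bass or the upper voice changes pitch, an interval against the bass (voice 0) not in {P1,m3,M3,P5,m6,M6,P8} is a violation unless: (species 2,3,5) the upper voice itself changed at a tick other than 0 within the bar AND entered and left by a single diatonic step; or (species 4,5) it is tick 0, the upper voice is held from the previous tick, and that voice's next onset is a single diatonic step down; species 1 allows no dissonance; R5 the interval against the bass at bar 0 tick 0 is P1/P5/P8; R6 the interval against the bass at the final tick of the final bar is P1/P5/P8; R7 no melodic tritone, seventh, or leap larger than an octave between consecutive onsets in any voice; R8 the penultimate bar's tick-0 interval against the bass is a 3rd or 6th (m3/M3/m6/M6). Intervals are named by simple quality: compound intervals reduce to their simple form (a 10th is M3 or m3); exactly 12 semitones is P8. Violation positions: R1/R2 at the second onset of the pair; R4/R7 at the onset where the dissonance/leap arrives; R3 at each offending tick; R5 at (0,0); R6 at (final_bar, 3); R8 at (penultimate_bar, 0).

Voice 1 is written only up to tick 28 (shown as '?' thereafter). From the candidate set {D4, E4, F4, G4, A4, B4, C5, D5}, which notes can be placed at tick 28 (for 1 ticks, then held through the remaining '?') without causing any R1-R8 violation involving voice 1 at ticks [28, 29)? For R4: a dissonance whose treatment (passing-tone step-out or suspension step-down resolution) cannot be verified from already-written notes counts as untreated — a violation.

D4: violates R2,R7
E4: violates R4
F4: legal
G4: violates R4
A4: violates R2
B4: legal
C5: violates R4
D5: legal

{B4, D5, F4}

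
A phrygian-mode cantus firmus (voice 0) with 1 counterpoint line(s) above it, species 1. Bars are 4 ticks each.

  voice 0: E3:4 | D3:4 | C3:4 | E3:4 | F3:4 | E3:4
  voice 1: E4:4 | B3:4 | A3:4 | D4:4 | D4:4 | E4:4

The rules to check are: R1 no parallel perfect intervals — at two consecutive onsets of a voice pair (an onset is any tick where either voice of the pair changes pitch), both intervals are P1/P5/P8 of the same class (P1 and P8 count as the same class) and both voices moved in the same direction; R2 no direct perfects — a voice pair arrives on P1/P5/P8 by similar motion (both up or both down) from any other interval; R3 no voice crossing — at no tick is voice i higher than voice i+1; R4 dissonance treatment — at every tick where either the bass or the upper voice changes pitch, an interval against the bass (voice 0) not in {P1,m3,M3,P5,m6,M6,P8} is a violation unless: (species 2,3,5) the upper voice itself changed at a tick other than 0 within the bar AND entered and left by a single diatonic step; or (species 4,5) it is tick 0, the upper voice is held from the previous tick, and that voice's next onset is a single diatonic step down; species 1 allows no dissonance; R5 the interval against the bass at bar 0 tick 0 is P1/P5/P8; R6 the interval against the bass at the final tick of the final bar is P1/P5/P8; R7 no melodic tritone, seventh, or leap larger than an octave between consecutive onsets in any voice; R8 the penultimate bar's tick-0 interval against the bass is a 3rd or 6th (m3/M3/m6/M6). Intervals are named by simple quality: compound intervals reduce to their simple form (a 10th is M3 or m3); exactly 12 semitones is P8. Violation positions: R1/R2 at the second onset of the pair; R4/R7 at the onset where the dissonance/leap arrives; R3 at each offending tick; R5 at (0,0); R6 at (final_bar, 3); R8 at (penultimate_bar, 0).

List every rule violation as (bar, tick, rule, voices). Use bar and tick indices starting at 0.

(3, 0, R4, (0, 1))

bar 0: v0=E3 v1=E4 downbeat P8
bar 1: v0=D3 v1=B3 downbeat M6
bar 2: v0=C3 v1=A3 downbeat M6
bar 3: v0=E3 v1=D4 downbeat m7
bar 4: v0=F3 v1=D4 downbeat M6
bar 5: v0=E3 v1=E4 downbeat P8
  -> R4 @ bar 3 tick 0 v(0, 1): E3/D4 m7 untreated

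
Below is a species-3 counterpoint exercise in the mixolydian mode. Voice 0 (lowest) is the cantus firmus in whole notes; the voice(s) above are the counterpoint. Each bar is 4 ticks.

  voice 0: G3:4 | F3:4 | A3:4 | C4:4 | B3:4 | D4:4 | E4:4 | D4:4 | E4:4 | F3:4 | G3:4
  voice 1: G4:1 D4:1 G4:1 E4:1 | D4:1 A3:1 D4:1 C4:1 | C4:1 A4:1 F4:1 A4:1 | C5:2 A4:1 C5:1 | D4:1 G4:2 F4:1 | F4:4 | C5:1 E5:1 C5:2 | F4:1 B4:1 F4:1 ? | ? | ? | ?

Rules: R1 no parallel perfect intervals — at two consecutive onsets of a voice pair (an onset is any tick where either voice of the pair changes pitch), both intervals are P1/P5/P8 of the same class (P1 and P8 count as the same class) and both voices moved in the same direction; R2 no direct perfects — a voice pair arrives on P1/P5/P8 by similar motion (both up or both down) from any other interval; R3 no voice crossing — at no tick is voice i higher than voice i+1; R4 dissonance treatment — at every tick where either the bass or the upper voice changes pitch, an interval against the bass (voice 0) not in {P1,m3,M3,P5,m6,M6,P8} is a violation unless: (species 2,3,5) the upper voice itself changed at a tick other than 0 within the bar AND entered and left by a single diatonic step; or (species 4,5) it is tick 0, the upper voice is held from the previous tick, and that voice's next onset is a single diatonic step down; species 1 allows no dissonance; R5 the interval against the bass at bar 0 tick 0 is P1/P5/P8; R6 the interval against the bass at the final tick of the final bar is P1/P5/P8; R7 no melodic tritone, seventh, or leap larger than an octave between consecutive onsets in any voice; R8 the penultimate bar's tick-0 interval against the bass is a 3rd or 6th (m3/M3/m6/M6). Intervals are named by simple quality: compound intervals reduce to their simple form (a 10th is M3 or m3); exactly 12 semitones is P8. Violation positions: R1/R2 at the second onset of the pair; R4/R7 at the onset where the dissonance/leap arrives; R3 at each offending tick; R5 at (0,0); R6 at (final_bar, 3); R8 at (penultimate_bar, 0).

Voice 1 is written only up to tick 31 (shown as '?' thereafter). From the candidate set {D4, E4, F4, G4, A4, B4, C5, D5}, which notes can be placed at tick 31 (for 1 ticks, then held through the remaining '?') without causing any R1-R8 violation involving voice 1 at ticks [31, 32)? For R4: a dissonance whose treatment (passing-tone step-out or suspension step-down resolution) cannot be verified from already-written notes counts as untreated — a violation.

D4: legal
E4: violates R4
F4: legal
G4: violates R4
A4: legal
B4: violates R7
C5: violates R4
D5: legal

{A4, D4, D5, F4}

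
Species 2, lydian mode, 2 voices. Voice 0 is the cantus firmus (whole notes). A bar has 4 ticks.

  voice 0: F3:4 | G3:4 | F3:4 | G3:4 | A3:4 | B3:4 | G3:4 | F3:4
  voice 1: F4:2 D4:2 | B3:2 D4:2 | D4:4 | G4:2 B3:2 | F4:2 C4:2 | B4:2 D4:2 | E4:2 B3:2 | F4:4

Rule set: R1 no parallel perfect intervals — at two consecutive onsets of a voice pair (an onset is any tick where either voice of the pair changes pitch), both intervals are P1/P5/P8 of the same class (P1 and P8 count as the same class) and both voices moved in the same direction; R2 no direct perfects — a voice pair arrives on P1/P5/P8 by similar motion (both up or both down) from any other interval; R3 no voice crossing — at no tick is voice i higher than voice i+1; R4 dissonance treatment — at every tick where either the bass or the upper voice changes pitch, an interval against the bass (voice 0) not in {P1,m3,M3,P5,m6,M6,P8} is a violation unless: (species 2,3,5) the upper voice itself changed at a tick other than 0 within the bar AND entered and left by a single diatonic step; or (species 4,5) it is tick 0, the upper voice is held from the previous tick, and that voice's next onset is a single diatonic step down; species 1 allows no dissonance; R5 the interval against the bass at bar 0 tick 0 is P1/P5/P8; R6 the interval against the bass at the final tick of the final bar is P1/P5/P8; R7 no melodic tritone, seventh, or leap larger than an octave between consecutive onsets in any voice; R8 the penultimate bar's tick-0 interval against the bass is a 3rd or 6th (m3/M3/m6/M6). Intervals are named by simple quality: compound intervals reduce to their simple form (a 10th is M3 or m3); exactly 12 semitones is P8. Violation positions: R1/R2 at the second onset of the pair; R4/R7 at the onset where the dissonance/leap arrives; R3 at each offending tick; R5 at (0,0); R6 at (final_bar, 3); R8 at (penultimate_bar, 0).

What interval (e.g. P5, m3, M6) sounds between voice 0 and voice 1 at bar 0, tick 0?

P8

voice 0=F3 voice 1=F4 -> P8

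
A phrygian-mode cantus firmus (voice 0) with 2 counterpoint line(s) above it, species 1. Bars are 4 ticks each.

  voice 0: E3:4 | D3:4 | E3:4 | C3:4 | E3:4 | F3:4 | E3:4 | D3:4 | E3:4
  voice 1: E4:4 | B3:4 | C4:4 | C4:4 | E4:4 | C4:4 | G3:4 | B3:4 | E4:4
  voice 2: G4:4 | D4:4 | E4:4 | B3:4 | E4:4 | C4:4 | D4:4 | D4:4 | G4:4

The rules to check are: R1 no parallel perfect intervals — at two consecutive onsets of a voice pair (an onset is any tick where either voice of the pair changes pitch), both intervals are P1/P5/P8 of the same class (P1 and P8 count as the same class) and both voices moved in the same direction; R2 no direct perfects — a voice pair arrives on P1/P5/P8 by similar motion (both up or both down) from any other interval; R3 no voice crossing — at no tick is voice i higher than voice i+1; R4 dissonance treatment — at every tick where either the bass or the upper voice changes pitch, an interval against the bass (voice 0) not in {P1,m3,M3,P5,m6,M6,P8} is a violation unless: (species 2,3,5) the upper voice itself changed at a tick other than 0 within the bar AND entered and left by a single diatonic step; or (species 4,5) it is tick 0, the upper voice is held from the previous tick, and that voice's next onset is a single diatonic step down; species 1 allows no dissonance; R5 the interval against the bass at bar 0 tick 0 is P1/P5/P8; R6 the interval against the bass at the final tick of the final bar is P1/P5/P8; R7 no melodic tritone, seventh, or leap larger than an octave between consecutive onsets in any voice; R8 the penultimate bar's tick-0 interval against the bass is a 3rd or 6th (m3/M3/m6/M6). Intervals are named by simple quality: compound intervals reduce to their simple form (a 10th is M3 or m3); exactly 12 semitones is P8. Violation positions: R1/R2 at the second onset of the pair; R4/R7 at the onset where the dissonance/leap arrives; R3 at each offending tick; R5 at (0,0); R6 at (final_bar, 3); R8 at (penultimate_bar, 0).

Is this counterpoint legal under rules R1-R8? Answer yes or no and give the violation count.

No (16 violations)

bar 0: v0=E3 v1=E4 v2=G4 (m3)
bar 1: v0=D3 v1=B3 v2=D4 (P8)
bar 2: v0=E3 v1=C4 v2=E4 (P8)
bar 3: v0=C3 v1=C4 v2=B3 (M7)
bar 4: v0=E3 v1=E4 v2=E4 (P8)
bar 5: v0=F3 v1=C4 v2=C4 (P5)
bar 6: v0=E3 v1=G3 v2=D4 (m7)
bar 7: v0=D3 v1=B3 v2=D4 (P8)
bar 8: v0=E3 v1=E4 v2=G4 (m3)
  R5 @ bar0.0: opens on m3
  R2 @ bar1.0: E3/G4 m3 -> D3/D4 P8 similar
  R1 @ bar2.0: D3/D4 P8 -> E3/E4 P8 similar
  R3 @ bar3.0: C4 above B3
  R4 @ bar3.0: C3/B3 M7 untreated
  R3 @ bar3.1: C4 above B3
  R3 @ bar3.2: C4 above B3
  R3 @ bar3.3: C4 above B3
  R1 @ bar4.0: C3/C4 P8 -> E3/E4 P8 similar
  R2 @ bar4.0: C3/B3 M7 -> E3/E4 P8 similar
  R2 @ bar4.0: C4/B3 m2 -> E4/E4 P1 similar
  R1 @ bar5.0: E4/E4 P1 -> C4/C4 P1 similar
  R4 @ bar6.0: E3/D4 m7 untreated
  R8 @ bar7.0: penult P8 not 3rd/6th
  R2 @ bar8.0: D3/B3 M6 -> E3/E4 P8 similar
  R6 @ bar8.3: closes on m3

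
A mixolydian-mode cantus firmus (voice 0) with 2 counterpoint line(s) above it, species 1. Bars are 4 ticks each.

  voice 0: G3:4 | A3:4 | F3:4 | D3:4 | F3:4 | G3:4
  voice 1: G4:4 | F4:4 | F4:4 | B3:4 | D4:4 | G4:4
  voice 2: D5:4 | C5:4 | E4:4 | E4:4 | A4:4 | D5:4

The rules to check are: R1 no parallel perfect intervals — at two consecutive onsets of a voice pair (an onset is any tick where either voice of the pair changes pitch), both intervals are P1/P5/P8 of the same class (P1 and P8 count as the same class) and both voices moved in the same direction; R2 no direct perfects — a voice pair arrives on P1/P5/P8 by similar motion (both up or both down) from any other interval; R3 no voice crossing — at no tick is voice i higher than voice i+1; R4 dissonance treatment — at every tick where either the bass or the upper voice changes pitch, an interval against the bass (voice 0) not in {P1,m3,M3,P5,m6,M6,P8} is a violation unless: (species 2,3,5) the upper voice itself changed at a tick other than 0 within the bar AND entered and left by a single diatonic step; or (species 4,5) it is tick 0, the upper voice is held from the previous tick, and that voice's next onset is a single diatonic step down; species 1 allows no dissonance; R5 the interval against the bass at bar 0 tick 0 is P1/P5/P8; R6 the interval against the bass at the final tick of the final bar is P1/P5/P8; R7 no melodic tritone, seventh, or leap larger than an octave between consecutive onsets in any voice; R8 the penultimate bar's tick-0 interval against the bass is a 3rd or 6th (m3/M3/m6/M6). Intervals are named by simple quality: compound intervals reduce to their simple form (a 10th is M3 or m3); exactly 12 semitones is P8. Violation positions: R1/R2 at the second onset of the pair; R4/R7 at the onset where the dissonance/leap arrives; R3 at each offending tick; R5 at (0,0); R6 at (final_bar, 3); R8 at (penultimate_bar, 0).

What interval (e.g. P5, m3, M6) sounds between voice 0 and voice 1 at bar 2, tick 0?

voice 0=F3 voice 1=F4 -> P8

P8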